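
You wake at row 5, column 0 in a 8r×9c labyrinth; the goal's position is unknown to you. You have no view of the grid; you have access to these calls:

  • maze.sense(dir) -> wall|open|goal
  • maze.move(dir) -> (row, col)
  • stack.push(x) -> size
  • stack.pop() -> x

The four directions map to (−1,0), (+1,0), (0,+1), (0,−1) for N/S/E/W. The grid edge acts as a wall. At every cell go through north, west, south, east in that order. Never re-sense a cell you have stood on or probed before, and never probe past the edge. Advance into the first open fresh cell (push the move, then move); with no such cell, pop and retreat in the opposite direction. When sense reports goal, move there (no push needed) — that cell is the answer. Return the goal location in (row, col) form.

==> sense(north)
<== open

==> push(north)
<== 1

==> move(north)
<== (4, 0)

==> sense(north)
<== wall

==> sense(east)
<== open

==> push(east)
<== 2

==> move(east)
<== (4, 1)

==> sense(north)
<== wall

==> sense(south)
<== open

==> push(south)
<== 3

==> move(south)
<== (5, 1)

==> sense(south)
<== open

==> push(south)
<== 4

==> move(south)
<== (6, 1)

==> sense(west)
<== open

==> push(west)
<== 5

==> move(west)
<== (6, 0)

==> sense(south)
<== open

==> push(south)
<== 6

==> move(south)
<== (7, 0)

==> sense(east)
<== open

==> push(east)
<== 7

==> move(east)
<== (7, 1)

==> sense(east)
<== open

==> push(east)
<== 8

==> move(east)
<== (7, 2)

==> sense(north)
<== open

==> push(north)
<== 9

==> move(north)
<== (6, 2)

==> sense(north)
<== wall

==> sense(east)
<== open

==> push(east)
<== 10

==> move(east)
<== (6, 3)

==> sense(north)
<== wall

==> sense(south)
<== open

==> push(south)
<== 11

==> move(south)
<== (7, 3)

==> sense(east)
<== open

==> push(east)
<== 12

==> move(east)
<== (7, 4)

==> sense(north)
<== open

==> push(north)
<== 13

==> move(north)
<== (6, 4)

==> sense(north)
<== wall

==> sense(east)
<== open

==> push(east)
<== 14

==> move(east)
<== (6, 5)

==> sense(north)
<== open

==> push(north)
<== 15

==> move(north)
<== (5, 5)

==> sense(north)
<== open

==> push(north)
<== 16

==> move(north)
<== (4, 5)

==> sense(north)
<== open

==> push(north)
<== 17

==> move(north)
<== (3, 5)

==> sense(north)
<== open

==> push(north)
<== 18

==> move(north)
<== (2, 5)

==> sense(north)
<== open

==> push(north)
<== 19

==> move(north)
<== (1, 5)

==> sense(north)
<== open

==> push(north)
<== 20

==> move(north)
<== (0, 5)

==> sense(west)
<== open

==> push(west)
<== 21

==> move(west)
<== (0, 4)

==> sense(west)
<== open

==> push(west)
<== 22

==> move(west)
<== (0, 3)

==> sense(west)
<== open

==> push(west)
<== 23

==> move(west)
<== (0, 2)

==> sense(west)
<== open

==> push(west)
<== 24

==> move(west)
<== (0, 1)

==> sense(west)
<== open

==> push(west)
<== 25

==> move(west)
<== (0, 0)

==> sense(south)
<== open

==> push(south)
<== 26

==> move(south)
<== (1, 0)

==> sense(south)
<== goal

==> move(south)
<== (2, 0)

Answer: (2, 0)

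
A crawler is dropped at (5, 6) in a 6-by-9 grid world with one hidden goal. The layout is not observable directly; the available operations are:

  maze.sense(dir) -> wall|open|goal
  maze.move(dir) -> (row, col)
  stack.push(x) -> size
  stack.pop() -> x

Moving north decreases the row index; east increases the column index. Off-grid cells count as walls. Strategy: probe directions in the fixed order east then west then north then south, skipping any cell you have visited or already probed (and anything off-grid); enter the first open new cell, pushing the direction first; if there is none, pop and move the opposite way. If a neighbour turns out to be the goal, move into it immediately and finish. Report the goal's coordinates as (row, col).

;; 1. maze.sense(dir='east') ~> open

;; 2. stack.push(x='east') ~> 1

;; 3. maze.move(dir='east') ~> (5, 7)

;; 4. maze.sense(dir='east') ~> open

;; 5. stack.push(x='east') ~> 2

;; 6. maze.move(dir='east') ~> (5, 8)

;; 7. maze.sense(dir='north') ~> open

;; 8. stack.push(x='north') ~> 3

;; 9. maze.move(dir='north') ~> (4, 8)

;; 10. maze.sense(dir='west') ~> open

;; 11. stack.push(x='west') ~> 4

;; 12. maze.move(dir='west') ~> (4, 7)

;; 13. maze.sense(dir='west') ~> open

;; 14. stack.push(x='west') ~> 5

;; 15. maze.move(dir='west') ~> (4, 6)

;; 16. maze.sense(dir='west') ~> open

;; 17. stack.push(x='west') ~> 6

;; 18. maze.move(dir='west') ~> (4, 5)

;; 19. maze.sense(dir='west') ~> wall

;; 20. maze.sense(dir='north') ~> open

;; 21. stack.push(x='north') ~> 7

;; 22. maze.move(dir='north') ~> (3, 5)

;; 23. maze.sense(dir='east') ~> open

;; 24. stack.push(x='east') ~> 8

;; 25. maze.move(dir='east') ~> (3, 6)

;; 26. maze.sense(dir='east') ~> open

;; 27. stack.push(x='east') ~> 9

;; 28. maze.move(dir='east') ~> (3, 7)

;; 29. maze.sense(dir='east') ~> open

;; 30. stack.push(x='east') ~> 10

;; 31. maze.move(dir='east') ~> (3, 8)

;; 32. maze.sense(dir='north') ~> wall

;; 33. stack.pop() ~> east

;; 34. maze.move(dir='west') ~> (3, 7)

;; 35. maze.sense(dir='north') ~> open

;; 36. stack.push(x='north') ~> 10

;; 37. maze.move(dir='north') ~> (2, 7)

;; 38. maze.sense(dir='west') ~> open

;; 39. stack.push(x='west') ~> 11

;; 40. maze.move(dir='west') ~> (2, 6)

;; 41. maze.sense(dir='west') ~> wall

;; 42. maze.sense(dir='north') ~> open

;; 43. stack.push(x='north') ~> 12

;; 44. maze.move(dir='north') ~> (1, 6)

;; 45. maze.sense(dir='east') ~> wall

;; 46. maze.sense(dir='west') ~> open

;; 47. stack.push(x='west') ~> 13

;; 48. maze.move(dir='west') ~> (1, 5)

;; 49. maze.sense(dir='west') ~> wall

;; 50. maze.sense(dir='north') ~> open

;; 51. stack.push(x='north') ~> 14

;; 52. maze.move(dir='north') ~> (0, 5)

;; 53. maze.sense(dir='east') ~> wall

;; 54. maze.sense(dir='west') ~> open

;; 55. stack.push(x='west') ~> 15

;; 56. maze.move(dir='west') ~> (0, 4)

;; 57. maze.sense(dir='west') ~> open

;; 58. stack.push(x='west') ~> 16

;; 59. maze.move(dir='west') ~> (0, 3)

;; 60. maze.sense(dir='west') ~> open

;; 61. stack.push(x='west') ~> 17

;; 62. maze.move(dir='west') ~> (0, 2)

;; 63. maze.sense(dir='west') ~> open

;; 64. stack.push(x='west') ~> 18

;; 65. maze.move(dir='west') ~> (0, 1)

;; 66. maze.sense(dir='west') ~> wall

;; 67. maze.sense(dir='south') ~> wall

;; 68. stack.pop() ~> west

;; 69. maze.move(dir='east') ~> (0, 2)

;; 70. maze.sense(dir='south') ~> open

;; 71. stack.push(x='south') ~> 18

;; 72. maze.move(dir='south') ~> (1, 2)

;; 73. maze.sense(dir='east') ~> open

;; 74. stack.push(x='east') ~> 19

;; 75. maze.move(dir='east') ~> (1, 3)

;; 76. maze.sense(dir='south') ~> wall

;; 77. stack.pop() ~> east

;; 78. maze.move(dir='west') ~> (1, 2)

;; 79. maze.sense(dir='south') ~> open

;; 80. stack.push(x='south') ~> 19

;; 81. maze.move(dir='south') ~> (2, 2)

;; 82. maze.sense(dir='west') ~> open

;; 83. stack.push(x='west') ~> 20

;; 84. maze.move(dir='west') ~> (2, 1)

;; 85. maze.sense(dir='west') ~> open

;; 86. stack.push(x='west') ~> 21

;; 87. maze.move(dir='west') ~> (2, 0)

;; 88. maze.sense(dir='north') ~> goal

;; 89. maze.move(dir='north') ~> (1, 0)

Answer: (1, 0)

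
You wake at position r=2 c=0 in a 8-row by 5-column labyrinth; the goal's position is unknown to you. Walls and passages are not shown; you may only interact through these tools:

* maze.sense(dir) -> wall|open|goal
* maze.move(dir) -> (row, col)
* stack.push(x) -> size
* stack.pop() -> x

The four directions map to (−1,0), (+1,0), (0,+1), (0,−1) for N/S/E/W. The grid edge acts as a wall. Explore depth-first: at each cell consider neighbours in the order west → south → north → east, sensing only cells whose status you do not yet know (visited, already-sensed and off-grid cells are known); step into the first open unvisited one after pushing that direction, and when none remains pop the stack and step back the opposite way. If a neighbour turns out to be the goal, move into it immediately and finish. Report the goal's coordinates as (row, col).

Then maze.sense with south, which returns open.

Then stack.push with south, and see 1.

Then maze.move with south, : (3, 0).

Using maze.sense with south, giving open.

I run stack.push with south, which returns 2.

I call maze.move with south, → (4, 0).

I invoke maze.sense with south, giving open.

Calling stack.push with south, which returns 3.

Invoking maze.move with south, → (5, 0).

Using maze.sense with south, which returns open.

I run stack.push with south, : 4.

Then maze.move with south, — result: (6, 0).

Using maze.sense with south, and observe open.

Calling stack.push with south, giving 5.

Now I run maze.move with south, : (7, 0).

I use maze.sense with east, : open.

Then stack.push with east, → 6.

Invoking maze.move with east, — result: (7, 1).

I use maze.sense with north, — result: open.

I try stack.push with north, — result: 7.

I try maze.move with north, yielding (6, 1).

Then maze.sense with north, and see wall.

Using maze.sense with east, → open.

I try stack.push with east, which returns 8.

Calling maze.move with east, which returns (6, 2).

I run maze.sense with south, : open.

Calling stack.push with south, — result: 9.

I call maze.move with south, and observe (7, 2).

Calling maze.sense with east, giving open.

I try stack.push with east, : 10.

I invoke maze.move with east, which returns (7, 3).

I call maze.sense with north, and see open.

I run stack.push with north, : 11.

I try maze.move with north, and get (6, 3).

I call maze.sense with north, and see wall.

I invoke maze.sense with east, giving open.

I run stack.push with east, → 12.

I try maze.move with east, → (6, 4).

Calling maze.sense with south, → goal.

I use maze.move with south, : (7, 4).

Answer: (7, 4)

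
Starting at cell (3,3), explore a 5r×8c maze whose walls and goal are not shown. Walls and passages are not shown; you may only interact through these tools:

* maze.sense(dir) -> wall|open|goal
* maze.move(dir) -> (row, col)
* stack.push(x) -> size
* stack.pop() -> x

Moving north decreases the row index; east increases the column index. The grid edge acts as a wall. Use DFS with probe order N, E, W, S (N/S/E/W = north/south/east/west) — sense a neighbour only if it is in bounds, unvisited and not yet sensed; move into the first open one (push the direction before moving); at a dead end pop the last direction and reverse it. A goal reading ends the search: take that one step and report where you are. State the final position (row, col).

→ maze.sense(north)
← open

→ stack.push(north)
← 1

→ maze.move(north)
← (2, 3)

→ maze.sense(north)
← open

→ stack.push(north)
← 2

→ maze.move(north)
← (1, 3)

→ maze.sense(north)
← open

→ stack.push(north)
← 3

→ maze.move(north)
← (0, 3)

→ maze.sense(east)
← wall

→ maze.sense(west)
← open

→ stack.push(west)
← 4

→ maze.move(west)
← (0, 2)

→ maze.sense(west)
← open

→ stack.push(west)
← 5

→ maze.move(west)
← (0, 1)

→ maze.sense(west)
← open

→ stack.push(west)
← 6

→ maze.move(west)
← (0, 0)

→ maze.sense(south)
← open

→ stack.push(south)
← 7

→ maze.move(south)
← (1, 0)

→ maze.sense(east)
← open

→ stack.push(east)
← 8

→ maze.move(east)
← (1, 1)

→ maze.sense(east)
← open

→ stack.push(east)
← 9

→ maze.move(east)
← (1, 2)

→ maze.sense(south)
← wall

→ stack.pop()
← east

→ maze.move(west)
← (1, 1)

→ maze.sense(south)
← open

→ stack.push(south)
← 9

→ maze.move(south)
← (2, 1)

→ maze.sense(west)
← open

→ stack.push(west)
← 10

→ maze.move(west)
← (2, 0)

→ maze.sense(south)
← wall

→ stack.pop()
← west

→ maze.move(east)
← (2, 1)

→ maze.sense(south)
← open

→ stack.push(south)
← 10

→ maze.move(south)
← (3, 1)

→ maze.sense(east)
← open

→ stack.push(east)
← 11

→ maze.move(east)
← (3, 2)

→ maze.sense(south)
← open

→ stack.push(south)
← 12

→ maze.move(south)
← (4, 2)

→ maze.sense(east)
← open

→ stack.push(east)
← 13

→ maze.move(east)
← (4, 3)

→ maze.sense(east)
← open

→ stack.push(east)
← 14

→ maze.move(east)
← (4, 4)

→ maze.sense(north)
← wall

→ maze.sense(east)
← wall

→ stack.pop()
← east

→ maze.move(west)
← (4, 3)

→ stack.pop()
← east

→ maze.move(west)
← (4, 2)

→ maze.sense(west)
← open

→ stack.push(west)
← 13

→ maze.move(west)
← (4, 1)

→ maze.sense(west)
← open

→ stack.push(west)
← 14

→ maze.move(west)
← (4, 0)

→ stack.pop()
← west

→ maze.move(east)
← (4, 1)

→ stack.pop()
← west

→ maze.move(east)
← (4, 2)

→ stack.pop()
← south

→ maze.move(north)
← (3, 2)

→ stack.pop()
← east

→ maze.move(west)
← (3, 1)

→ stack.pop()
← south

→ maze.move(north)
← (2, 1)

→ stack.pop()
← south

→ maze.move(north)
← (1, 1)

→ stack.pop()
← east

→ maze.move(west)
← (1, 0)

→ stack.pop()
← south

→ maze.move(north)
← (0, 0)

→ stack.pop()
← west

→ maze.move(east)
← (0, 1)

→ stack.pop()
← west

→ maze.move(east)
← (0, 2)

→ stack.pop()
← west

→ maze.move(east)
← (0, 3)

→ stack.pop()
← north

→ maze.move(south)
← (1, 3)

→ maze.sense(east)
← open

→ stack.push(east)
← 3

→ maze.move(east)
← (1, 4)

→ maze.sense(east)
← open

→ stack.push(east)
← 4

→ maze.move(east)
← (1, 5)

→ maze.sense(north)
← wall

→ maze.sense(east)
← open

→ stack.push(east)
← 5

→ maze.move(east)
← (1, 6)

→ maze.sense(north)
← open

→ stack.push(north)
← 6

→ maze.move(north)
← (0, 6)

→ maze.sense(east)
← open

→ stack.push(east)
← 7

→ maze.move(east)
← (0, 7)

→ maze.sense(south)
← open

→ stack.push(south)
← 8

→ maze.move(south)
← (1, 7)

→ maze.sense(south)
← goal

→ maze.move(south)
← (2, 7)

Answer: (2, 7)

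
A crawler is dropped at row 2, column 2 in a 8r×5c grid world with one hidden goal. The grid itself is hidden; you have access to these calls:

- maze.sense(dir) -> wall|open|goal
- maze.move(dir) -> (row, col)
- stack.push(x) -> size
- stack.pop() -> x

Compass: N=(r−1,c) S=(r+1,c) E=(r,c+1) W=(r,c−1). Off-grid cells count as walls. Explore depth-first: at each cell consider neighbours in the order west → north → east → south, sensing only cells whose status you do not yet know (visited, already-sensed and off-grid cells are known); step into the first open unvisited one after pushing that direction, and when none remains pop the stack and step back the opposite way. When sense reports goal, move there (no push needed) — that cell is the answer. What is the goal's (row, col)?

>> maze.sense(dir: west)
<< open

>> stack.push(x: west)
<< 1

>> maze.move(dir: west)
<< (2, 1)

>> maze.sense(dir: west)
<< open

>> stack.push(x: west)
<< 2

>> maze.move(dir: west)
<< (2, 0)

>> maze.sense(dir: north)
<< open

>> stack.push(x: north)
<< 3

>> maze.move(dir: north)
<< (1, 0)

>> maze.sense(dir: north)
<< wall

>> maze.sense(dir: east)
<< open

>> stack.push(x: east)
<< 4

>> maze.move(dir: east)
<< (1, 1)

>> maze.sense(dir: north)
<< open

>> stack.push(x: north)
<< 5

>> maze.move(dir: north)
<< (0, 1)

>> maze.sense(dir: east)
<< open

>> stack.push(x: east)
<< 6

>> maze.move(dir: east)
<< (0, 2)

>> maze.sense(dir: east)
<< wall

>> maze.sense(dir: south)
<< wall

>> stack.pop()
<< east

>> maze.move(dir: west)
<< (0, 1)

>> stack.pop()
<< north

>> maze.move(dir: south)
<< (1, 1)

>> stack.pop()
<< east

>> maze.move(dir: west)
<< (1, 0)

>> stack.pop()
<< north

>> maze.move(dir: south)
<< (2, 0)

>> maze.sense(dir: south)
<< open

>> stack.push(x: south)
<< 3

>> maze.move(dir: south)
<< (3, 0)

>> maze.sense(dir: east)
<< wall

>> maze.sense(dir: south)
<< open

>> stack.push(x: south)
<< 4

>> maze.move(dir: south)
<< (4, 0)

>> maze.sense(dir: east)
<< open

>> stack.push(x: east)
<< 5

>> maze.move(dir: east)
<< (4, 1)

>> maze.sense(dir: east)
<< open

>> stack.push(x: east)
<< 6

>> maze.move(dir: east)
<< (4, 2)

>> maze.sense(dir: north)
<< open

>> stack.push(x: north)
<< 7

>> maze.move(dir: north)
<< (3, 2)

>> maze.sense(dir: east)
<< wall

>> stack.pop()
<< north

>> maze.move(dir: south)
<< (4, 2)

>> maze.sense(dir: east)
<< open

>> stack.push(x: east)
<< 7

>> maze.move(dir: east)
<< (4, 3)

>> maze.sense(dir: east)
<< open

>> stack.push(x: east)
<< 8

>> maze.move(dir: east)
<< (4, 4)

>> maze.sense(dir: north)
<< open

>> stack.push(x: north)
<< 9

>> maze.move(dir: north)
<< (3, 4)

>> maze.sense(dir: north)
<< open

>> stack.push(x: north)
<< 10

>> maze.move(dir: north)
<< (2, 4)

>> maze.sense(dir: west)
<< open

>> stack.push(x: west)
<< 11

>> maze.move(dir: west)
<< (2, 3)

>> maze.sense(dir: north)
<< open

>> stack.push(x: north)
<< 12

>> maze.move(dir: north)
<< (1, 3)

>> maze.sense(dir: east)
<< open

>> stack.push(x: east)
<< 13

>> maze.move(dir: east)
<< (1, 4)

>> maze.sense(dir: north)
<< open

>> stack.push(x: north)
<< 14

>> maze.move(dir: north)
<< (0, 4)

>> stack.pop()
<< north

>> maze.move(dir: south)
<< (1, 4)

>> stack.pop()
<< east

>> maze.move(dir: west)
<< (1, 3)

>> stack.pop()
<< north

>> maze.move(dir: south)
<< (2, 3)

>> stack.pop()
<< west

>> maze.move(dir: east)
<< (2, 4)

>> stack.pop()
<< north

>> maze.move(dir: south)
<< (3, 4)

>> stack.pop()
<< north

>> maze.move(dir: south)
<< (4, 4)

>> maze.sense(dir: south)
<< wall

>> stack.pop()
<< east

>> maze.move(dir: west)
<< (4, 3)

>> maze.sense(dir: south)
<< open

>> stack.push(x: south)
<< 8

>> maze.move(dir: south)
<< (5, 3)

>> maze.sense(dir: west)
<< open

>> stack.push(x: west)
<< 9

>> maze.move(dir: west)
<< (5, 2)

>> maze.sense(dir: west)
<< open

>> stack.push(x: west)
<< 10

>> maze.move(dir: west)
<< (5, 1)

>> maze.sense(dir: west)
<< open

>> stack.push(x: west)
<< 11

>> maze.move(dir: west)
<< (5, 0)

>> maze.sense(dir: south)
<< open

>> stack.push(x: south)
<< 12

>> maze.move(dir: south)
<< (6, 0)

>> maze.sense(dir: east)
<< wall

>> maze.sense(dir: south)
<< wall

>> stack.pop()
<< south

>> maze.move(dir: north)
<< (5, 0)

>> stack.pop()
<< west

>> maze.move(dir: east)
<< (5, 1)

>> stack.pop()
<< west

>> maze.move(dir: east)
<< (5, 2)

>> maze.sense(dir: south)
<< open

>> stack.push(x: south)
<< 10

>> maze.move(dir: south)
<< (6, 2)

>> maze.sense(dir: east)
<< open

>> stack.push(x: east)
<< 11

>> maze.move(dir: east)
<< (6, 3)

>> maze.sense(dir: east)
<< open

>> stack.push(x: east)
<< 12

>> maze.move(dir: east)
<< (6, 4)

>> maze.sense(dir: south)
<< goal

>> maze.move(dir: south)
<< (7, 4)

Answer: (7, 4)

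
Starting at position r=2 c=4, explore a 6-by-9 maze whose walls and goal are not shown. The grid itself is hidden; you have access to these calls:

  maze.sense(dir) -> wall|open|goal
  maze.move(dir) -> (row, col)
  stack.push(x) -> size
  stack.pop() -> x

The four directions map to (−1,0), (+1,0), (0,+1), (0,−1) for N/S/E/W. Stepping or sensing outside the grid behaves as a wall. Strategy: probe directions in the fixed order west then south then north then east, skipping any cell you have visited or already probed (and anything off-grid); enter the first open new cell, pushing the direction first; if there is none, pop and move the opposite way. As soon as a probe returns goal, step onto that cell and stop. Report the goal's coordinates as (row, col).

>> maze.sense(dir='west')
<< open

>> stack.push(x='west')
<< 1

>> maze.move(dir='west')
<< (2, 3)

>> maze.sense(dir='west')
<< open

>> stack.push(x='west')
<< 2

>> maze.move(dir='west')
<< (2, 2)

>> maze.sense(dir='west')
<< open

>> stack.push(x='west')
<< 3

>> maze.move(dir='west')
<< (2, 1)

>> maze.sense(dir='west')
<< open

>> stack.push(x='west')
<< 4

>> maze.move(dir='west')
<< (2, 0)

>> maze.sense(dir='south')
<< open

>> stack.push(x='south')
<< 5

>> maze.move(dir='south')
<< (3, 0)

>> maze.sense(dir='south')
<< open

>> stack.push(x='south')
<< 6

>> maze.move(dir='south')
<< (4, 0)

>> maze.sense(dir='south')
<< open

>> stack.push(x='south')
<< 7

>> maze.move(dir='south')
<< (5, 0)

>> maze.sense(dir='east')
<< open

>> stack.push(x='east')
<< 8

>> maze.move(dir='east')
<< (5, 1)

>> maze.sense(dir='north')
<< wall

>> maze.sense(dir='east')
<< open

>> stack.push(x='east')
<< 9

>> maze.move(dir='east')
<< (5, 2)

>> maze.sense(dir='north')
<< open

>> stack.push(x='north')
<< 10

>> maze.move(dir='north')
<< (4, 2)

>> maze.sense(dir='north')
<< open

>> stack.push(x='north')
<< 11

>> maze.move(dir='north')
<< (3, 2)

>> maze.sense(dir='west')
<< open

>> stack.push(x='west')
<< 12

>> maze.move(dir='west')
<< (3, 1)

>> stack.pop()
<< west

>> maze.move(dir='east')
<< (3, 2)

>> maze.sense(dir='east')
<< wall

>> stack.pop()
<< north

>> maze.move(dir='south')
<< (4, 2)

>> maze.sense(dir='east')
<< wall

>> stack.pop()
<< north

>> maze.move(dir='south')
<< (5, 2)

>> maze.sense(dir='east')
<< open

>> stack.push(x='east')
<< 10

>> maze.move(dir='east')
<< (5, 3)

>> maze.sense(dir='east')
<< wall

>> stack.pop()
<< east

>> maze.move(dir='west')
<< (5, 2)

>> stack.pop()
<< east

>> maze.move(dir='west')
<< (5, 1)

>> stack.pop()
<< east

>> maze.move(dir='west')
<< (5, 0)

>> stack.pop()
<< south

>> maze.move(dir='north')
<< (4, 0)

>> stack.pop()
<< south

>> maze.move(dir='north')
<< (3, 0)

>> stack.pop()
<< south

>> maze.move(dir='north')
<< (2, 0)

>> maze.sense(dir='north')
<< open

>> stack.push(x='north')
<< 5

>> maze.move(dir='north')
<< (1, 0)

>> maze.sense(dir='north')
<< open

>> stack.push(x='north')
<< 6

>> maze.move(dir='north')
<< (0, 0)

>> maze.sense(dir='east')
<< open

>> stack.push(x='east')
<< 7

>> maze.move(dir='east')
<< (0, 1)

>> maze.sense(dir='south')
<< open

>> stack.push(x='south')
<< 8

>> maze.move(dir='south')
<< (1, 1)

>> maze.sense(dir='east')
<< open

>> stack.push(x='east')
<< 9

>> maze.move(dir='east')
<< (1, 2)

>> maze.sense(dir='north')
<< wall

>> maze.sense(dir='east')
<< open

>> stack.push(x='east')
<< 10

>> maze.move(dir='east')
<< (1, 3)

>> maze.sense(dir='north')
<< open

>> stack.push(x='north')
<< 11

>> maze.move(dir='north')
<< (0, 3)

>> maze.sense(dir='east')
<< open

>> stack.push(x='east')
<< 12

>> maze.move(dir='east')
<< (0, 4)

>> maze.sense(dir='south')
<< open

>> stack.push(x='south')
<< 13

>> maze.move(dir='south')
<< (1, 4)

>> maze.sense(dir='east')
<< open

>> stack.push(x='east')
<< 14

>> maze.move(dir='east')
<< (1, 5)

>> maze.sense(dir='south')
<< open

>> stack.push(x='south')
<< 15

>> maze.move(dir='south')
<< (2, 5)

>> maze.sense(dir='south')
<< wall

>> maze.sense(dir='east')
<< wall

>> stack.pop()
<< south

>> maze.move(dir='north')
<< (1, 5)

>> maze.sense(dir='north')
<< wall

>> maze.sense(dir='east')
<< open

>> stack.push(x='east')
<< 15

>> maze.move(dir='east')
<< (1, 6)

>> maze.sense(dir='north')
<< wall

>> maze.sense(dir='east')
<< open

>> stack.push(x='east')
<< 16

>> maze.move(dir='east')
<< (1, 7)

>> maze.sense(dir='south')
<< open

>> stack.push(x='south')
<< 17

>> maze.move(dir='south')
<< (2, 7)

>> maze.sense(dir='south')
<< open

>> stack.push(x='south')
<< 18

>> maze.move(dir='south')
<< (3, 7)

>> maze.sense(dir='west')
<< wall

>> maze.sense(dir='south')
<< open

>> stack.push(x='south')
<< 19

>> maze.move(dir='south')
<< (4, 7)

>> maze.sense(dir='west')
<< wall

>> maze.sense(dir='south')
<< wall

>> maze.sense(dir='east')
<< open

>> stack.push(x='east')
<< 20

>> maze.move(dir='east')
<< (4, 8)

>> maze.sense(dir='south')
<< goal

>> maze.move(dir='south')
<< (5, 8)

Answer: (5, 8)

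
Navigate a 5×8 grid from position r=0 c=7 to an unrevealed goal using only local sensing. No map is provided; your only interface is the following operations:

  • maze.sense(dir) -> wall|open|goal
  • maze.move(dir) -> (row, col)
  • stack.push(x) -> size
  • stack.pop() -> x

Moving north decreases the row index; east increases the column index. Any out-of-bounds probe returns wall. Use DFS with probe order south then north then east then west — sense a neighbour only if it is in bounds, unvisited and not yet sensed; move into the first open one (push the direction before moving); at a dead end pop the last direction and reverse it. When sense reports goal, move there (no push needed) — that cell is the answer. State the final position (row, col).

[in] maze.sense dir: south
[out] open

[in] stack.push x: south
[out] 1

[in] maze.move dir: south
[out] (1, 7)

[in] maze.sense dir: south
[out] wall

[in] maze.sense dir: west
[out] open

[in] stack.push x: west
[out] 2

[in] maze.move dir: west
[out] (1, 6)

[in] maze.sense dir: south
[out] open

[in] stack.push x: south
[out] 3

[in] maze.move dir: south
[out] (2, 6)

[in] maze.sense dir: south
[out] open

[in] stack.push x: south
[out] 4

[in] maze.move dir: south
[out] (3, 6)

[in] maze.sense dir: south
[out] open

[in] stack.push x: south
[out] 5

[in] maze.move dir: south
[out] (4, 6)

[in] maze.sense dir: east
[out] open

[in] stack.push x: east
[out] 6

[in] maze.move dir: east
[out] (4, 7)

[in] maze.sense dir: north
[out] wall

[in] stack.pop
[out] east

[in] maze.move dir: west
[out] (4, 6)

[in] maze.sense dir: west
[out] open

[in] stack.push x: west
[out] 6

[in] maze.move dir: west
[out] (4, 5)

[in] maze.sense dir: north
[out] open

[in] stack.push x: north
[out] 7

[in] maze.move dir: north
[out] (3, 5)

[in] maze.sense dir: north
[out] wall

[in] maze.sense dir: west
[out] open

[in] stack.push x: west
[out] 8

[in] maze.move dir: west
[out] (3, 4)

[in] maze.sense dir: south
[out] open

[in] stack.push x: south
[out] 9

[in] maze.move dir: south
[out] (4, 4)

[in] maze.sense dir: west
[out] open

[in] stack.push x: west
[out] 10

[in] maze.move dir: west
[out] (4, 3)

[in] maze.sense dir: north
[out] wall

[in] maze.sense dir: west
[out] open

[in] stack.push x: west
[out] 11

[in] maze.move dir: west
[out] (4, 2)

[in] maze.sense dir: north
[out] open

[in] stack.push x: north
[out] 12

[in] maze.move dir: north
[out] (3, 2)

[in] maze.sense dir: north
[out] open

[in] stack.push x: north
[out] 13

[in] maze.move dir: north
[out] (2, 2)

[in] maze.sense dir: north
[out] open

[in] stack.push x: north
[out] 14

[in] maze.move dir: north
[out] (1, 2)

[in] maze.sense dir: north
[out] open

[in] stack.push x: north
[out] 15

[in] maze.move dir: north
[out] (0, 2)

[in] maze.sense dir: east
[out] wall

[in] maze.sense dir: west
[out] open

[in] stack.push x: west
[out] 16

[in] maze.move dir: west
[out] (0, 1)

[in] maze.sense dir: south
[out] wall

[in] maze.sense dir: west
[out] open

[in] stack.push x: west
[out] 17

[in] maze.move dir: west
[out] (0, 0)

[in] maze.sense dir: south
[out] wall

[in] stack.pop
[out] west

[in] maze.move dir: east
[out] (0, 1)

[in] stack.pop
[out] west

[in] maze.move dir: east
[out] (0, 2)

[in] stack.pop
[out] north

[in] maze.move dir: south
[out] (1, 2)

[in] maze.sense dir: east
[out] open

[in] stack.push x: east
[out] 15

[in] maze.move dir: east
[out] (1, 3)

[in] maze.sense dir: south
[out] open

[in] stack.push x: south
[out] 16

[in] maze.move dir: south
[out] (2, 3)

[in] maze.sense dir: east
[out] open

[in] stack.push x: east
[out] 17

[in] maze.move dir: east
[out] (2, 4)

[in] maze.sense dir: north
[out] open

[in] stack.push x: north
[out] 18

[in] maze.move dir: north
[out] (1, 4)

[in] maze.sense dir: north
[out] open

[in] stack.push x: north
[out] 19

[in] maze.move dir: north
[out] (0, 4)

[in] maze.sense dir: east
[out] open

[in] stack.push x: east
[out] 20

[in] maze.move dir: east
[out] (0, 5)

[in] maze.sense dir: south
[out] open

[in] stack.push x: south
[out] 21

[in] maze.move dir: south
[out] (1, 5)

[in] stack.pop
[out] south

[in] maze.move dir: north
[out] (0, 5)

[in] maze.sense dir: east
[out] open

[in] stack.push x: east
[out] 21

[in] maze.move dir: east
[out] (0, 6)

[in] stack.pop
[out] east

[in] maze.move dir: west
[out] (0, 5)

[in] stack.pop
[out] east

[in] maze.move dir: west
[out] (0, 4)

[in] stack.pop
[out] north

[in] maze.move dir: south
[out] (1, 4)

[in] stack.pop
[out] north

[in] maze.move dir: south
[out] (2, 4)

[in] stack.pop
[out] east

[in] maze.move dir: west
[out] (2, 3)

[in] stack.pop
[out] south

[in] maze.move dir: north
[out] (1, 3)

[in] stack.pop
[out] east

[in] maze.move dir: west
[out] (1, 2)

[in] stack.pop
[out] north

[in] maze.move dir: south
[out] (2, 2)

[in] maze.sense dir: west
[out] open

[in] stack.push x: west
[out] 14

[in] maze.move dir: west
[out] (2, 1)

[in] maze.sense dir: south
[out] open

[in] stack.push x: south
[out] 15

[in] maze.move dir: south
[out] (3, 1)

[in] maze.sense dir: south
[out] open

[in] stack.push x: south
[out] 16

[in] maze.move dir: south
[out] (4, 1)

[in] maze.sense dir: west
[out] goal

[in] maze.move dir: west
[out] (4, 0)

Answer: (4, 0)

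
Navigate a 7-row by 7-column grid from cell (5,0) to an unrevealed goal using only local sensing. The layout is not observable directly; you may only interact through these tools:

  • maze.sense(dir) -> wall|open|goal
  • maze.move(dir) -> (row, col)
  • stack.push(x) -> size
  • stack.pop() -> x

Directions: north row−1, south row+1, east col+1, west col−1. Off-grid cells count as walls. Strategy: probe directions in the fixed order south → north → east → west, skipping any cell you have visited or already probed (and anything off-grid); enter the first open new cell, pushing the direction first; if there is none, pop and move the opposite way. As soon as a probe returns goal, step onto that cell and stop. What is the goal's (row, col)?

Act: maze.sense[south]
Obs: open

Act: stack.push[south]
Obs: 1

Act: maze.move[south]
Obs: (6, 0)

Act: maze.sense[east]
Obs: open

Act: stack.push[east]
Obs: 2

Act: maze.move[east]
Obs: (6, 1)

Act: maze.sense[north]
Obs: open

Act: stack.push[north]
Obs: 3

Act: maze.move[north]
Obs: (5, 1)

Act: maze.sense[north]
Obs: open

Act: stack.push[north]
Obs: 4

Act: maze.move[north]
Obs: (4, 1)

Act: maze.sense[north]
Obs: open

Act: stack.push[north]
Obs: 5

Act: maze.move[north]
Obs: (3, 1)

Act: maze.sense[north]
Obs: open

Act: stack.push[north]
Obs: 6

Act: maze.move[north]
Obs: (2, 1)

Act: maze.sense[north]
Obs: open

Act: stack.push[north]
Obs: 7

Act: maze.move[north]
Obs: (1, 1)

Act: maze.sense[north]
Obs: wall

Act: maze.sense[east]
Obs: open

Act: stack.push[east]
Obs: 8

Act: maze.move[east]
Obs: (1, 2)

Act: maze.sense[south]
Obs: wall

Act: maze.sense[north]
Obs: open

Act: stack.push[north]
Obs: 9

Act: maze.move[north]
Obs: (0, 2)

Act: maze.sense[east]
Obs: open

Act: stack.push[east]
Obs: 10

Act: maze.move[east]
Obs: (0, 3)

Act: maze.sense[south]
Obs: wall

Act: maze.sense[east]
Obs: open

Act: stack.push[east]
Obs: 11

Act: maze.move[east]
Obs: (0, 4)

Act: maze.sense[south]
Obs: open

Act: stack.push[south]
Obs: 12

Act: maze.move[south]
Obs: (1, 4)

Act: maze.sense[south]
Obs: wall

Act: maze.sense[east]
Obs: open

Act: stack.push[east]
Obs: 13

Act: maze.move[east]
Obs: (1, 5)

Act: maze.sense[south]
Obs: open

Act: stack.push[south]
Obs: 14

Act: maze.move[south]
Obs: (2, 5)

Act: maze.sense[south]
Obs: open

Act: stack.push[south]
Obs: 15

Act: maze.move[south]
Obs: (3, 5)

Act: maze.sense[south]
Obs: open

Act: stack.push[south]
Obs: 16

Act: maze.move[south]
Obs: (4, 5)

Act: maze.sense[south]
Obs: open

Act: stack.push[south]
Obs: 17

Act: maze.move[south]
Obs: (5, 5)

Act: maze.sense[south]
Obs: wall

Act: maze.sense[east]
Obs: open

Act: stack.push[east]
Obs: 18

Act: maze.move[east]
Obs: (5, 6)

Act: maze.sense[south]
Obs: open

Act: stack.push[south]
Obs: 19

Act: maze.move[south]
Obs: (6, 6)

Act: stack.pop[]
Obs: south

Act: maze.move[north]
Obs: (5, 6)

Act: maze.sense[north]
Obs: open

Act: stack.push[north]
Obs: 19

Act: maze.move[north]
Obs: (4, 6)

Act: maze.sense[north]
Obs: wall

Act: stack.pop[]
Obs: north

Act: maze.move[south]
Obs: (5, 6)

Act: stack.pop[]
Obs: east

Act: maze.move[west]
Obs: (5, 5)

Act: maze.sense[west]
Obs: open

Act: stack.push[west]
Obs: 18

Act: maze.move[west]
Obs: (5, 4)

Act: maze.sense[south]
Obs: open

Act: stack.push[south]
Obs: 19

Act: maze.move[south]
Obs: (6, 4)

Act: maze.sense[west]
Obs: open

Act: stack.push[west]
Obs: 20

Act: maze.move[west]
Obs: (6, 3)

Act: maze.sense[north]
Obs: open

Act: stack.push[north]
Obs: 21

Act: maze.move[north]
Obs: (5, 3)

Act: maze.sense[north]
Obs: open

Act: stack.push[north]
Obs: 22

Act: maze.move[north]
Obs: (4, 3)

Act: maze.sense[north]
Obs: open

Act: stack.push[north]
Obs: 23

Act: maze.move[north]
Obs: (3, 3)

Act: maze.sense[north]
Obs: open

Act: stack.push[north]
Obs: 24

Act: maze.move[north]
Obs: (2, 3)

Act: stack.pop[]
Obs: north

Act: maze.move[south]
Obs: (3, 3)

Act: maze.sense[east]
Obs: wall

Act: maze.sense[west]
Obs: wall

Act: stack.pop[]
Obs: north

Act: maze.move[south]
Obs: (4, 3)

Act: maze.sense[east]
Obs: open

Act: stack.push[east]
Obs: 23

Act: maze.move[east]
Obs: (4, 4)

Act: stack.pop[]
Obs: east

Act: maze.move[west]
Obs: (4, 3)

Act: maze.sense[west]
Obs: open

Act: stack.push[west]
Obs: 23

Act: maze.move[west]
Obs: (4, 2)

Act: maze.sense[south]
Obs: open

Act: stack.push[south]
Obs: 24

Act: maze.move[south]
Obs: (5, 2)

Act: maze.sense[south]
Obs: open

Act: stack.push[south]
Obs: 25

Act: maze.move[south]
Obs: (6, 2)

Act: stack.pop[]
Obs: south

Act: maze.move[north]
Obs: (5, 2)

Act: stack.pop[]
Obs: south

Act: maze.move[north]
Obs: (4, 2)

Act: stack.pop[]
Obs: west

Act: maze.move[east]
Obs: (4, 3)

Act: stack.pop[]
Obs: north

Act: maze.move[south]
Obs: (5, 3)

Act: stack.pop[]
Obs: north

Act: maze.move[south]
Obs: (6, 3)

Act: stack.pop[]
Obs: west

Act: maze.move[east]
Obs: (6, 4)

Act: stack.pop[]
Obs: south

Act: maze.move[north]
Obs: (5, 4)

Act: stack.pop[]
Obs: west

Act: maze.move[east]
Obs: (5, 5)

Act: stack.pop[]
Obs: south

Act: maze.move[north]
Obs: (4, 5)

Act: stack.pop[]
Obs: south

Act: maze.move[north]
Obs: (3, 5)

Act: stack.pop[]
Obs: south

Act: maze.move[north]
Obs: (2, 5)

Act: maze.sense[east]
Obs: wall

Act: stack.pop[]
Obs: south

Act: maze.move[north]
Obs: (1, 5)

Act: maze.sense[north]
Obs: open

Act: stack.push[north]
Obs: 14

Act: maze.move[north]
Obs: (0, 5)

Act: maze.sense[east]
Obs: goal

Act: maze.move[east]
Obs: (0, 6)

Answer: (0, 6)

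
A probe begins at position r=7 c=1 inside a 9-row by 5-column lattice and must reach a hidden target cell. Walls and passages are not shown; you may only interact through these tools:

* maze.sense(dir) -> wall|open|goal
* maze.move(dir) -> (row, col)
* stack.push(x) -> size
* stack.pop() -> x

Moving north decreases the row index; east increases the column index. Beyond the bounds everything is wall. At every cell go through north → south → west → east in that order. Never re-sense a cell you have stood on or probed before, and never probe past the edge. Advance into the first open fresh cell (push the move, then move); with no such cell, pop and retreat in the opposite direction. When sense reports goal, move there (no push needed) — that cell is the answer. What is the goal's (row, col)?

>> maze.sense(dir='north')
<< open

>> stack.push(x='north')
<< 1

>> maze.move(dir='north')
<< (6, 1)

>> maze.sense(dir='north')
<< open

>> stack.push(x='north')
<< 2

>> maze.move(dir='north')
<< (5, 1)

>> maze.sense(dir='north')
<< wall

>> maze.sense(dir='west')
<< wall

>> maze.sense(dir='east')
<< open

>> stack.push(x='east')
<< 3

>> maze.move(dir='east')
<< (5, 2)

>> maze.sense(dir='north')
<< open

>> stack.push(x='north')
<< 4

>> maze.move(dir='north')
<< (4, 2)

>> maze.sense(dir='north')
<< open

>> stack.push(x='north')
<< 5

>> maze.move(dir='north')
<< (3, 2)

>> maze.sense(dir='north')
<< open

>> stack.push(x='north')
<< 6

>> maze.move(dir='north')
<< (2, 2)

>> maze.sense(dir='north')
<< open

>> stack.push(x='north')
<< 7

>> maze.move(dir='north')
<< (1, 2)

>> maze.sense(dir='north')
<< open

>> stack.push(x='north')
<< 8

>> maze.move(dir='north')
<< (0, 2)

>> maze.sense(dir='west')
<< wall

>> maze.sense(dir='east')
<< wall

>> stack.pop()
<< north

>> maze.move(dir='south')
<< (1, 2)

>> maze.sense(dir='west')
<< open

>> stack.push(x='west')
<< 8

>> maze.move(dir='west')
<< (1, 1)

>> maze.sense(dir='south')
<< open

>> stack.push(x='south')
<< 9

>> maze.move(dir='south')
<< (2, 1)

>> maze.sense(dir='south')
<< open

>> stack.push(x='south')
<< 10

>> maze.move(dir='south')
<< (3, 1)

>> maze.sense(dir='west')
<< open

>> stack.push(x='west')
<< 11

>> maze.move(dir='west')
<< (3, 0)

>> maze.sense(dir='north')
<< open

>> stack.push(x='north')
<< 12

>> maze.move(dir='north')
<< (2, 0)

>> maze.sense(dir='north')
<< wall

>> stack.pop()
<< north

>> maze.move(dir='south')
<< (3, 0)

>> maze.sense(dir='south')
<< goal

>> maze.move(dir='south')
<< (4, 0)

Answer: (4, 0)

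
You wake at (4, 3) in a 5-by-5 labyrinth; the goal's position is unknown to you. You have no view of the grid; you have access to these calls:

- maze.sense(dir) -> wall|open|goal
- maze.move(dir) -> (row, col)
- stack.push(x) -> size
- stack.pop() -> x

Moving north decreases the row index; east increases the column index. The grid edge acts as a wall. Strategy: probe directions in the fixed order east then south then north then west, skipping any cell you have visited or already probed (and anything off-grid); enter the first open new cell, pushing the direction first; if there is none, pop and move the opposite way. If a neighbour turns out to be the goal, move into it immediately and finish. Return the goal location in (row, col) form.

[in] maze.sense east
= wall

[in] maze.sense north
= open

[in] stack.push north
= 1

[in] maze.move north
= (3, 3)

[in] maze.sense east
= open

[in] stack.push east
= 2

[in] maze.move east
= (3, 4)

[in] maze.sense north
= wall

[in] stack.pop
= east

[in] maze.move west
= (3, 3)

[in] maze.sense north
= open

[in] stack.push north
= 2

[in] maze.move north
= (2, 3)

[in] maze.sense north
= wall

[in] maze.sense west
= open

[in] stack.push west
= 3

[in] maze.move west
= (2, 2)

[in] maze.sense south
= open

[in] stack.push south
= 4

[in] maze.move south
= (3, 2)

[in] maze.sense south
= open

[in] stack.push south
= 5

[in] maze.move south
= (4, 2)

[in] maze.sense west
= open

[in] stack.push west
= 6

[in] maze.move west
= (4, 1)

[in] maze.sense north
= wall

[in] maze.sense west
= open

[in] stack.push west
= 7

[in] maze.move west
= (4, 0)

[in] maze.sense north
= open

[in] stack.push north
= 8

[in] maze.move north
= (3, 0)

[in] maze.sense north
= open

[in] stack.push north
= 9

[in] maze.move north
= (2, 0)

[in] maze.sense east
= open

[in] stack.push east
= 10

[in] maze.move east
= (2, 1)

[in] maze.sense north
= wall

[in] stack.pop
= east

[in] maze.move west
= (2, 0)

[in] maze.sense north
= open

[in] stack.push north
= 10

[in] maze.move north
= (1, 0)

[in] maze.sense north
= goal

[in] maze.move north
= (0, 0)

Answer: (0, 0)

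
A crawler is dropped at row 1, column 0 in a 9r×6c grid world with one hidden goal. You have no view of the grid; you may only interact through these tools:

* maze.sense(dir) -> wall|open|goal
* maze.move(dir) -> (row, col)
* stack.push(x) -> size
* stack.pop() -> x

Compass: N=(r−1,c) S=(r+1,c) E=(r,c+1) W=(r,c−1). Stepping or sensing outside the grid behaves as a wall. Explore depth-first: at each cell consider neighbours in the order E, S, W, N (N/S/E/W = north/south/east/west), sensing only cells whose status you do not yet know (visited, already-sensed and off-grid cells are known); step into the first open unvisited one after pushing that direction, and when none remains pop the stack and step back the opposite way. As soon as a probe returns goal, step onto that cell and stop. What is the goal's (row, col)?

;; 1. maze.sense(dir: east) == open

;; 2. stack.push(x: east) == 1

;; 3. maze.move(dir: east) == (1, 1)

;; 4. maze.sense(dir: east) == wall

;; 5. maze.sense(dir: south) == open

;; 6. stack.push(x: south) == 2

;; 7. maze.move(dir: south) == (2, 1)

;; 8. maze.sense(dir: east) == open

;; 9. stack.push(x: east) == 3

;; 10. maze.move(dir: east) == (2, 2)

;; 11. maze.sense(dir: east) == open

;; 12. stack.push(x: east) == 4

;; 13. maze.move(dir: east) == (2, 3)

;; 14. maze.sense(dir: east) == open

;; 15. stack.push(x: east) == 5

;; 16. maze.move(dir: east) == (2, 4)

;; 17. maze.sense(dir: east) == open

;; 18. stack.push(x: east) == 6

;; 19. maze.move(dir: east) == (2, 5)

;; 20. maze.sense(dir: south) == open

;; 21. stack.push(x: south) == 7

;; 22. maze.move(dir: south) == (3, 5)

;; 23. maze.sense(dir: south) == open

;; 24. stack.push(x: south) == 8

;; 25. maze.move(dir: south) == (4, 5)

;; 26. maze.sense(dir: south) == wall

;; 27. maze.sense(dir: west) == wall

;; 28. stack.pop() == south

;; 29. maze.move(dir: north) == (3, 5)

;; 30. maze.sense(dir: west) == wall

;; 31. stack.pop() == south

;; 32. maze.move(dir: north) == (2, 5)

;; 33. maze.sense(dir: north) == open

;; 34. stack.push(x: north) == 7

;; 35. maze.move(dir: north) == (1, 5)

;; 36. maze.sense(dir: west) == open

;; 37. stack.push(x: west) == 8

;; 38. maze.move(dir: west) == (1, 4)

;; 39. maze.sense(dir: west) == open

;; 40. stack.push(x: west) == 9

;; 41. maze.move(dir: west) == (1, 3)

;; 42. maze.sense(dir: north) == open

;; 43. stack.push(x: north) == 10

;; 44. maze.move(dir: north) == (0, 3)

;; 45. maze.sense(dir: east) == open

;; 46. stack.push(x: east) == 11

;; 47. maze.move(dir: east) == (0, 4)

;; 48. maze.sense(dir: east) == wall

;; 49. stack.pop() == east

;; 50. maze.move(dir: west) == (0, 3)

;; 51. maze.sense(dir: west) == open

;; 52. stack.push(x: west) == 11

;; 53. maze.move(dir: west) == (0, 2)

;; 54. maze.sense(dir: west) == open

;; 55. stack.push(x: west) == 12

;; 56. maze.move(dir: west) == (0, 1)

;; 57. maze.sense(dir: west) == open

;; 58. stack.push(x: west) == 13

;; 59. maze.move(dir: west) == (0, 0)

;; 60. stack.pop() == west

;; 61. maze.move(dir: east) == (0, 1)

;; 62. stack.pop() == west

;; 63. maze.move(dir: east) == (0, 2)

;; 64. stack.pop() == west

;; 65. maze.move(dir: east) == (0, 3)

;; 66. stack.pop() == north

;; 67. maze.move(dir: south) == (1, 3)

;; 68. stack.pop() == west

;; 69. maze.move(dir: east) == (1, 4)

;; 70. stack.pop() == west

;; 71. maze.move(dir: east) == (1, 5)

;; 72. stack.pop() == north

;; 73. maze.move(dir: south) == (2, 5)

;; 74. stack.pop() == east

;; 75. maze.move(dir: west) == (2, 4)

;; 76. stack.pop() == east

;; 77. maze.move(dir: west) == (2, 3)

;; 78. maze.sense(dir: south) == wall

;; 79. stack.pop() == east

;; 80. maze.move(dir: west) == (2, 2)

;; 81. maze.sense(dir: south) == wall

;; 82. stack.pop() == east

;; 83. maze.move(dir: west) == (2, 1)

;; 84. maze.sense(dir: south) == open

;; 85. stack.push(x: south) == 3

;; 86. maze.move(dir: south) == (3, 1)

;; 87. maze.sense(dir: south) == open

;; 88. stack.push(x: south) == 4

;; 89. maze.move(dir: south) == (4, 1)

;; 90. maze.sense(dir: east) == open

;; 91. stack.push(x: east) == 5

;; 92. maze.move(dir: east) == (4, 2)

;; 93. maze.sense(dir: east) == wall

;; 94. maze.sense(dir: south) == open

;; 95. stack.push(x: south) == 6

;; 96. maze.move(dir: south) == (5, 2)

;; 97. maze.sense(dir: east) == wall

;; 98. maze.sense(dir: south) == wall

;; 99. maze.sense(dir: west) == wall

;; 100. stack.pop() == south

;; 101. maze.move(dir: north) == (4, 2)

;; 102. stack.pop() == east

;; 103. maze.move(dir: west) == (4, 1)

;; 104. maze.sense(dir: west) == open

;; 105. stack.push(x: west) == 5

;; 106. maze.move(dir: west) == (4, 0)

;; 107. maze.sense(dir: south) == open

;; 108. stack.push(x: south) == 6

;; 109. maze.move(dir: south) == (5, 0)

;; 110. maze.sense(dir: south) == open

;; 111. stack.push(x: south) == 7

;; 112. maze.move(dir: south) == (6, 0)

;; 113. maze.sense(dir: east) == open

;; 114. stack.push(x: east) == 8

;; 115. maze.move(dir: east) == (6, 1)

;; 116. maze.sense(dir: south) == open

;; 117. stack.push(x: south) == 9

;; 118. maze.move(dir: south) == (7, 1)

;; 119. maze.sense(dir: east) == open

;; 120. stack.push(x: east) == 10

;; 121. maze.move(dir: east) == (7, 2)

;; 122. maze.sense(dir: east) == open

;; 123. stack.push(x: east) == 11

;; 124. maze.move(dir: east) == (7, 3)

;; 125. maze.sense(dir: east) == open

;; 126. stack.push(x: east) == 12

;; 127. maze.move(dir: east) == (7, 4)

;; 128. maze.sense(dir: east) == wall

;; 129. maze.sense(dir: south) == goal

;; 130. maze.move(dir: south) == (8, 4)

Answer: (8, 4)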